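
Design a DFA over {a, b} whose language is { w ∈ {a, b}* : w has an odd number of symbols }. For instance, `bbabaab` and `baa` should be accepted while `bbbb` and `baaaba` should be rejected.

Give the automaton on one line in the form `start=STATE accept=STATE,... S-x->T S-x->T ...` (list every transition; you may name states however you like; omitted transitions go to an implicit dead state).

Count input length modulo 2: every symbol advances one step around the cycle q0 → q1 → q0. Accept at q1.
        a   b  
>  q0   q1  q1 
 * q1   q0  q0 
(> = start, * = accepting)

start=q0 accept=q1 q0-a->q1 q0-b->q1 q1-a->q0 q1-b->q0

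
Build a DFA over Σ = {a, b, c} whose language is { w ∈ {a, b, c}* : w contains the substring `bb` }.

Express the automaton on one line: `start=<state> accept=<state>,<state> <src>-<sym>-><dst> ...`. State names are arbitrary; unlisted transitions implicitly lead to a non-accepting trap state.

Track how much of `bb` has been matched so far: state q0 is no progress, q2 is the absorbing accept state reached once `bb` has occurred. Intermediate states record partial matches; on a mismatch, fall back to the longest reusable overlap.
With 3 states:
        a   b   c  
>  q0   q0  q1  q0 
   q1   q0  q2  q0 
 * q2   q2  q2  q2 
(> = start, * = accepting)

start=q0 accept=q2 q0-a->q0 q0-b->q1 q0-c->q0 q1-a->q0 q1-b->q2 q1-c->q0 q2-a->q2 q2-b->q2 q2-c->q2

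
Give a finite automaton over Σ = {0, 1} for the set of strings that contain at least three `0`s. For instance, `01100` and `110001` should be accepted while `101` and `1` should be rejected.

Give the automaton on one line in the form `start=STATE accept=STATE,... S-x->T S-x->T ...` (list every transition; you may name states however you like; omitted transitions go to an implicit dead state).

start=q0 accept=q3,q4 q0-0->q1 q0-1->q0 q1-0->q2 q1-1->q1 q2-0->q3 q2-1->q2 q3-0->q4 q3-1->q3 q4-0->q4 q4-1->q4

Count `0`s, saturating at 4: states q0 through q3 mean 0 through 3 `0`s seen; q4 means more than 3. Each `0` increments (capped at q4); other symbols loop. Accept from {q3, q4}.
        0   1  
>  q0   q1  q0 
   q1   q2  q1 
   q2   q3  q2 
 * q3   q4  q3 
 * q4   q4  q4 
(> = start, * = accepting)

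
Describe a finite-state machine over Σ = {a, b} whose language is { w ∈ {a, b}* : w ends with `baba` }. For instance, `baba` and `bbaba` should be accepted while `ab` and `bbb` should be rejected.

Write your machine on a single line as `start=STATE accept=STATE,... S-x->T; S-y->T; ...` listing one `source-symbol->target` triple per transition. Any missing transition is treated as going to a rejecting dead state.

start=q0; accept=q4; q0-a->q0; q0-b->q1; q1-a->q2; q1-b->q1; q2-a->q0; q2-b->q3; q3-a->q4; q3-b->q1; q4-a->q0; q4-b->q3

Let each state record the length of the longest suffix of the input read so far that is also a prefix of `baba`. q1 means the last symbol is `b`; q2 means the last 2 symbols are `ba`; q3 means the last 3 symbols are `bab`; q4 means the last 4 symbols are `baba`. Accept only at q4, where the string currently ends in `baba`.
With 5 states:
        a   b  
>  q0   q0  q1 
   q1   q2  q1 
   q2   q0  q3 
   q3   q4  q1 
 * q4   q0  q3 
(> = start, * = accepting)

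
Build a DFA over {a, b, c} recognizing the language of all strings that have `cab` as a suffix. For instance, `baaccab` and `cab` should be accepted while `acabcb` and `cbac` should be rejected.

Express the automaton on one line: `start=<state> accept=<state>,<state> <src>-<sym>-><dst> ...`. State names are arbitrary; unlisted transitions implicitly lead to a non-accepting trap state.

start=S0 accept=S3 S0-a->S0 S0-b->S0 S0-c->S1 S1-a->S2 S1-b->S0 S1-c->S1 S2-a->S0 S2-b->S3 S2-c->S1 S3-a->S0 S3-b->S0 S3-c->S1

Let each state record the length of the longest suffix of the input read so far that is also a prefix of `cab`. S1 means the last symbol is `c`; S2 means the last 2 symbols are `ca`; S3 means the last 3 symbols are `cab`. Accept only at S3, where the string currently ends in `cab`.
4 states suffice.
        a   b   c  
>  S0   S0  S0  S1 
   S1   S2  S0  S1 
   S2   S0  S3  S1 
 * S3   S0  S0  S1 
(> = start, * = accepting)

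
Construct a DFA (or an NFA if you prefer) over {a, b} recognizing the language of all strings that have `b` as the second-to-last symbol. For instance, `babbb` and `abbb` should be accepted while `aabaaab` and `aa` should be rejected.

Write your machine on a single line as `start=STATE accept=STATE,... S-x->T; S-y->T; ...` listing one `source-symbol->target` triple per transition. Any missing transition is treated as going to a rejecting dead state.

start=s0; accept=s5,s6; s0-a->s1; s0-b->s2; s1-a->s3; s1-b->s4; s2-a->s5; s2-b->s6; s3-a->s3; s3-b->s4; s4-a->s5; s4-b->s6; s5-a->s3; s5-b->s4; s6-a->s5; s6-b->s6

Because acceptance depends on a position counted from the end, the machine has to buffer the most recent 2 symbols. Make each state the string of the last up-to-2 symbols read; on input `x` shift the window left and append `x`. Accept when the buffered window has length 2 and begins with `b`.
        a   b  
>  s0   s1  s2 
   s1   s3  s4 
   s2   s5  s6 
   s3   s3  s4 
   s4   s5  s6 
 * s5   s3  s4 
 * s6   s5  s6 
(> = start, * = accepting)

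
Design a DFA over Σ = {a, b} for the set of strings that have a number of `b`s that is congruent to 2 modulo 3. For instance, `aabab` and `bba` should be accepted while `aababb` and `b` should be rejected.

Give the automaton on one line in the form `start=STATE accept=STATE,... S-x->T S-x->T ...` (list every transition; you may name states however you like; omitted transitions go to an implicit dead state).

start=S0 accept=S2 S0-a->S0 S0-b->S1 S1-a->S1 S1-b->S2 S2-a->S2 S2-b->S0

Keep the running count of `b`s modulo 3: each `b` advances along the cycle S0 → S1 → S2 → S0 while other symbols loop. Accept at S2.
3 states suffice.
        a   b  
>  S0   S0  S1 
   S1   S1  S2 
 * S2   S2  S0 
(> = start, * = accepting)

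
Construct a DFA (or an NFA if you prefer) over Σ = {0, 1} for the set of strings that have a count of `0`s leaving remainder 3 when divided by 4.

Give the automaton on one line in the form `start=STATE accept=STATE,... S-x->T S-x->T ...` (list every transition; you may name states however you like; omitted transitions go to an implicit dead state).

start=q0 accept=q3 q0-0->q1 q0-1->q0 q1-0->q2 q1-1->q1 q2-0->q3 q2-1->q2 q3-0->q0 q3-1->q3

Keep the running count of `0`s modulo 4: each `0` advances along the cycle q0 → q1 → q2 → q3 → q0 while other symbols loop. Accept at q3.
With 4 states:
        0   1  
>  q0   q1  q0 
   q1   q2  q1 
   q2   q3  q2 
 * q3   q0  q3 
(> = start, * = accepting)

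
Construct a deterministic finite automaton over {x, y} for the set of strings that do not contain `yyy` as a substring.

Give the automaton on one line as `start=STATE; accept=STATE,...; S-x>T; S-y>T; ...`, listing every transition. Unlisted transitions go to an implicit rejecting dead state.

Track partial matches of the forbidden pattern `yyy`. State s3 is a dead state reached once `yyy` has occurred; every other state accepts. s0 means no part of `yyy` is currently matched.
4 states suffice.
        x   y  
>* s0   s0  s1 
 * s1   s0  s2 
 * s2   s0  s3 
   s3   s3  s3 
(> = start, * = accepting)

start=s0; accept=s0,s1,s2; s0-x>s0; s0-y>s1; s1-x>s0; s1-y>s2; s2-x>s0; s2-y>s3; s3-x>s3; s3-y>s3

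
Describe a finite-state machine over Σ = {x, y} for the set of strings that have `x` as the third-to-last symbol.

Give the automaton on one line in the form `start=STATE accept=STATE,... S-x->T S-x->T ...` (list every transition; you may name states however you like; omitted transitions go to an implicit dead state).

start=S0 accept=S7,S8,S9,S10 S0-x->S1 S0-y->S2 S1-x->S3 S1-y->S4 S2-x->S5 S2-y->S6 S3-x->S7 S3-y->S8 S4-x->S9 S4-y->S10 S5-x->S11 S5-y->S12 S6-x->S13 S6-y->S14 S7-x->S7 S7-y->S8 S8-x->S9 S8-y->S10 S9-x->S11 S9-y->S12 S10-x->S13 S10-y->S14 S11-x->S7 S11-y->S8 S12-x->S9 S12-y->S10 S13-x->S11 S13-y->S12 S14-x->S13 S14-y->S14

A DFA must remember the last 3 symbols (since which symbol is third-to-last isn't known until the input ends). Use one state per possible window of the last ≤3 symbols; accept from those whose window starts with `x`.
A 15-state machine:
          x    y  
>  S0     S1   S2 
   S1     S3   S4 
   S2     S5   S6 
   S3     S7   S8 
   S4     S9  S10 
   S5    S11  S12 
   S6    S13  S14 
 * S7     S7   S8 
 * S8     S9  S10 
 * S9    S11  S12 
 * S10   S13  S14 
   S11    S7   S8 
   S12    S9  S10 
   S13   S11  S12 
   S14   S13  S14 
(> = start, * = accepting)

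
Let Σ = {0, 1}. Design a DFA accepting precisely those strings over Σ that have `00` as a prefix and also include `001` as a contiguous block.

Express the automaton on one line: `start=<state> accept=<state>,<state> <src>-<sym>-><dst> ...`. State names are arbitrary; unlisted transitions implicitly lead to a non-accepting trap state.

Handle the two conditions separately and then intersect. One (4 states) tracks whether the input so far still matches the prefix `00`; the other (4 states) tracks whether and how much of `001` has been seen. Each combined state is a pair, one component from each; accept when both components accept. Minimizing collapses redundant product states.
With 5 states:
        0   1  
>  s0   s1  s2 
   s1   s3  s2 
   s2   s2  s2 
   s3   s3  s4 
 * s4   s4  s4 
(> = start, * = accepting)

start=s0 accept=s4 s0-0->s1 s0-1->s2 s1-0->s3 s1-1->s2 s2-0->s2 s2-1->s2 s3-0->s3 s3-1->s4 s4-0->s4 s4-1->s4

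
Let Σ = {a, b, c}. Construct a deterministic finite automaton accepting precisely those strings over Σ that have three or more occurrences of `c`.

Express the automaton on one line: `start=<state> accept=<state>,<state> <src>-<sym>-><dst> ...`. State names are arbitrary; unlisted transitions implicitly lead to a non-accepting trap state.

Count `c`s, saturating at 4: states q0 through q3 mean 0 through 3 `c`s seen; q4 means more than 3. Each `c` increments (capped at q4); other symbols loop. Accept from {q3, q4}.
A 5-state machine:
        a   b   c  
>  q0   q0  q0  q1 
   q1   q1  q1  q2 
   q2   q2  q2  q3 
 * q3   q3  q3  q4 
 * q4   q4  q4  q4 
(> = start, * = accepting)

start=q0 accept=q3,q4 q0-a->q0 q0-b->q0 q0-c->q1 q1-a->q1 q1-b->q1 q1-c->q2 q2-a->q2 q2-b->q2 q2-c->q3 q3-a->q3 q3-b->q3 q3-c->q4 q4-a->q4 q4-b->q4 q4-c->q4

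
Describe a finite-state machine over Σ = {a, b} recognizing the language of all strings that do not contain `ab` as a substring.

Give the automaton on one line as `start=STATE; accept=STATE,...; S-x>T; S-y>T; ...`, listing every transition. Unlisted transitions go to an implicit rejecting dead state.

Track partial matches of the forbidden pattern `ab`. State q2 is a dead state reached once `ab` has occurred; every other state accepts. q0 means no part of `ab` is currently matched.
        a   b  
>* q0   q1  q0 
 * q1   q1  q2 
   q2   q2  q2 
(> = start, * = accepting)

start=q0; accept=q0,q1; q0-a>q1; q0-b>q0; q1-a>q1; q1-b>q2; q2-a>q2; q2-b>q2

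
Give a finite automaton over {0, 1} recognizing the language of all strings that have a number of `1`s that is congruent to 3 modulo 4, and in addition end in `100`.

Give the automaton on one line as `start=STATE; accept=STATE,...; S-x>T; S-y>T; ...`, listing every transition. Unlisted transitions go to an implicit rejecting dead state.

start=S0; accept=S5; S0-0>S0; S0-1>S1; S1-0>S1; S1-1>S2; S2-0>S2; S2-1>S3; S3-0>S4; S3-1>S0; S4-0>S5; S4-1>S0; S5-0>S6; S5-1>S0; S6-0>S6; S6-1>S0

Run two small machines in parallel and take their product. One (4 states) tracks the count of `1`s modulo 4; the other (4 states) tracks how much of the suffix `100` has currently been matched. Each combined state is a pair, one component from each; accept when both components accept. Minimizing collapses redundant product states.
7 states suffice.
        0   1  
>  S0   S0  S1 
   S1   S1  S2 
   S2   S2  S3 
   S3   S4  S0 
   S4   S5  S0 
 * S5   S6  S0 
   S6   S6  S0 
(> = start, * = accepting)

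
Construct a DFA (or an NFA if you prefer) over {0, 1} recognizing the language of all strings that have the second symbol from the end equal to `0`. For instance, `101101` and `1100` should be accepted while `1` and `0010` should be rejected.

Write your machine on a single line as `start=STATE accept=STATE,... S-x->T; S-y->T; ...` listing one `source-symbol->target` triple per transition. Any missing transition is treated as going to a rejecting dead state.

start=A; accept=D,E; A-0->B; A-1->C; B-0->D; B-1->E; C-0->F; C-1->G; D-0->D; D-1->E; E-0->F; E-1->G; F-0->D; F-1->E; G-0->F; G-1->G

Because acceptance depends on a position counted from the end, the machine has to buffer the most recent 2 symbols. Make each state the string of the last up-to-2 symbols read; on input `x` shift the window left and append `x`. Accept when the buffered window has length 2 and begins with `0`.
A 7-state machine:
       0  1 
>  A   B  C 
   B   D  E 
   C   F  G 
 * D   D  E 
 * E   F  G 
   F   D  E 
   G   F  G 
(> = start, * = accepting)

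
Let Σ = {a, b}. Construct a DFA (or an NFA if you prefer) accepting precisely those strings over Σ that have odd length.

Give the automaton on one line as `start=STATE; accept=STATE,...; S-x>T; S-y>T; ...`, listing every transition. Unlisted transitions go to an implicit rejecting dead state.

Count input length modulo 2: every symbol advances one step around the cycle q0 → q1 → q0. Accept at q1.
With 2 states:
        a   b  
>  q0   q1  q1 
 * q1   q0  q0 
(> = start, * = accepting)

start=q0; accept=q1; q0-a>q1; q0-b>q1; q1-a>q0; q1-b>q0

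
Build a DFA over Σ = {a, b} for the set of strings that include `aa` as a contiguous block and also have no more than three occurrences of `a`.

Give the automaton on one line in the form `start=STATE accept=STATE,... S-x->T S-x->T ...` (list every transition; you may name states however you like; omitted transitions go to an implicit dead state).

Handle the two conditions separately and then intersect. One (3 states) tracks whether and how much of `aa` has been seen; the other (5 states) tracks the count of `a`s, saturating at 4. Each combined state is a pair, one component from each; accept when both components accept. Minimizing collapses redundant product states.
        a   b  
>  q0   q1  q0 
   q1   q2  q3 
 * q2   q4  q2 
   q3   q5  q3 
 * q4   q6  q4 
   q5   q4  q6 
   q6   q6  q6 
(> = start, * = accepting)

start=q0 accept=q2,q4 q0-a->q1 q0-b->q0 q1-a->q2 q1-b->q3 q2-a->q4 q2-b->q2 q3-a->q5 q3-b->q3 q4-a->q6 q4-b->q4 q5-a->q4 q5-b->q6 q6-a->q6 q6-b->q6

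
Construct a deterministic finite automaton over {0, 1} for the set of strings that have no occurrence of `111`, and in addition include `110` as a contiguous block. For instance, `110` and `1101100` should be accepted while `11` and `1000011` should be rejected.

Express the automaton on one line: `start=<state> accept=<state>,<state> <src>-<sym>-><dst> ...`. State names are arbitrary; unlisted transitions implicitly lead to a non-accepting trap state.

Run two small machines in parallel and take their product. The first has 4 states tracking partial matches of the forbidden pattern `111`; the second has 4 states tracking whether and how much of `110` has been seen. A product state is a pair (one from each), accepting exactly when both do. Minimizing collapses redundant product states.
7 states suffice.
        0   1  
>  S0   S0  S1 
   S1   S0  S2 
   S2   S3  S4 
 * S3   S3  S5 
   S4   S4  S4 
 * S5   S3  S6 
 * S6   S3  S4 
(> = start, * = accepting)

start=S0 accept=S3,S5,S6 S0-0->S0 S0-1->S1 S1-0->S0 S1-1->S2 S2-0->S3 S2-1->S4 S3-0->S3 S3-1->S5 S4-0->S4 S4-1->S4 S5-0->S3 S5-1->S6 S6-0->S3 S6-1->S4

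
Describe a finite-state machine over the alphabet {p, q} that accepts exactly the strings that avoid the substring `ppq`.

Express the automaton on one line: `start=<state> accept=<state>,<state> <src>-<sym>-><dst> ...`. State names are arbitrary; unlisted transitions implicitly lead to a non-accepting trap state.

start=A accept=A,B,C A-p->B A-q->A B-p->C B-q->A C-p->C C-q->D D-p->D D-q->D

Track partial matches of the forbidden pattern `ppq`. State D is a dead state reached once `ppq` has occurred; every other state accepts. A means no part of `ppq` is currently matched.
A 4-state machine:
       p  q 
>* A   B  A 
 * B   C  A 
 * C   C  D 
   D   D  D 
(> = start, * = accepting)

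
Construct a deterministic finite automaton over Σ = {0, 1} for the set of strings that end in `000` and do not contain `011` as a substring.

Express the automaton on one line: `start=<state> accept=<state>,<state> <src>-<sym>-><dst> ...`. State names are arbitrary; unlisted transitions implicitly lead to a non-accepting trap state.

start=q0 accept=q4 q0-0->q1 q0-1->q0 q1-0->q2 q1-1->q3 q2-0->q4 q2-1->q3 q3-0->q1 q3-1->q5 q4-0->q4 q4-1->q3 q5-0->q5 q5-1->q5

Run two small machines in parallel and take their product. One (4 states) tracks how much of the suffix `000` has currently been matched; the other (4 states) tracks partial matches of the forbidden pattern `011`. Each combined state is a pair, one component from each; accept when both components accept. After merging equivalent states the machine shrinks.
6 states suffice.
        0   1  
>  q0   q1  q0 
   q1   q2  q3 
   q2   q4  q3 
   q3   q1  q5 
 * q4   q4  q3 
   q5   q5  q5 
(> = start, * = accepting)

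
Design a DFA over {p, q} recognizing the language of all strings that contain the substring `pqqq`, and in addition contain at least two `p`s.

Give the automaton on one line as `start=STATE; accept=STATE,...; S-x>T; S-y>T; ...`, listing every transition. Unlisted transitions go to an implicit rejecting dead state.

Handle the two conditions separately and then intersect. One (5 states) tracks whether and how much of `pqqq` has been seen; the other (4 states) tracks the count of `p`s, saturating at 3. Each combined state is a pair, one component from each; accept when both components accept.
          p    q  
>  S0     S1   S0 
   S1     S2   S3 
   S2     S4   S5 
   S3     S2   S6 
   S4     S4   S7 
   S5     S4   S8 
   S6     S2   S9 
   S7     S4  S10 
   S8     S4  S11 
   S9    S11   S9 
   S10    S4  S12 
 * S11   S12  S11 
 * S12   S12  S12 
(> = start, * = accepting)

start=S0; accept=S11,S12; S0-p>S1; S0-q>S0; S1-p>S2; S1-q>S3; S2-p>S4; S2-q>S5; S3-p>S2; S3-q>S6; S4-p>S4; S4-q>S7; S5-p>S4; S5-q>S8; S6-p>S2; S6-q>S9; S7-p>S4; S7-q>S10; S8-p>S4; S8-q>S11; S9-p>S11; S9-q>S9; S10-p>S4; S10-q>S12; S11-p>S12; S11-q>S11; S12-p>S12; S12-q>S12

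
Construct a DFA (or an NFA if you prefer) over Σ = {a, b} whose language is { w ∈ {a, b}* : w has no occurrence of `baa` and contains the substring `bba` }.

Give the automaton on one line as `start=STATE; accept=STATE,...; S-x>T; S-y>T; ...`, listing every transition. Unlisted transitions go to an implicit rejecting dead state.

Build one automaton per condition and run them in lockstep. One (4 states) tracks partial matches of the forbidden pattern `baa`; the other (4 states) tracks whether and how much of `bba` has been seen. Each combined state is a pair, one component from each; accept when both components accept.
        a   b  
>  q0   q0  q1 
   q1   q2  q3 
   q2   q4  q1 
   q3   q5  q3 
   q4   q4  q6 
 * q5   q7  q8 
   q6   q4  q9 
   q7   q7  q7 
 * q8   q5  q8 
   q9   q7  q9 
(> = start, * = accepting)

start=q0; accept=q5,q8; q0-a>q0; q0-b>q1; q1-a>q2; q1-b>q3; q2-a>q4; q2-b>q1; q3-a>q5; q3-b>q3; q4-a>q4; q4-b>q6; q5-a>q7; q5-b>q8; q6-a>q4; q6-b>q9; q7-a>q7; q7-b>q7; q8-a>q5; q8-b>q8; q9-a>q7; q9-b>q9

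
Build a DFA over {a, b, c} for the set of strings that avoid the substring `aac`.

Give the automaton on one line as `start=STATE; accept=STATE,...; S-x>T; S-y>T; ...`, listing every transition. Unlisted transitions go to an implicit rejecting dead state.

start=S0; accept=S0,S1,S2; S0-a>S1; S0-b>S0; S0-c>S0; S1-a>S2; S1-b>S0; S1-c>S0; S2-a>S2; S2-b>S0; S2-c>S3; S3-a>S3; S3-b>S3; S3-c>S3

Track partial matches of the forbidden pattern `aac`. State S3 is a dead state reached once `aac` has occurred; every other state accepts. S0 means no part of `aac` is currently matched.
With 4 states:
        a   b   c  
>* S0   S1  S0  S0 
 * S1   S2  S0  S0 
 * S2   S2  S0  S3 
   S3   S3  S3  S3 
(> = start, * = accepting)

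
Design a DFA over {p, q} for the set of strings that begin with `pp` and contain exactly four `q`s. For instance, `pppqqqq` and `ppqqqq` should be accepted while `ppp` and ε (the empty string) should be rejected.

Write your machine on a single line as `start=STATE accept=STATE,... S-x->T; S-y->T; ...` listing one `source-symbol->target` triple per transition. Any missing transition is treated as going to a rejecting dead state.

Run two small machines in parallel and take their product. One (4 states) tracks whether the input so far still matches the prefix `pp`; the other (6 states) tracks the count of `q`s, saturating at 5. Each combined state is a pair, one component from each; accept when both components accept. Minimizing collapses redundant product states.
An 8-state machine:
       p  q 
>  A   B  C 
   B   D  C 
   C   C  C 
   D   D  E 
   E   E  F 
   F   F  G 
   G   G  H 
 * H   H  C 
(> = start, * = accepting)

start=A; accept=H; A-p->B; A-q->C; B-p->D; B-q->C; C-p->C; C-q->C; D-p->D; D-q->E; E-p->E; E-q->F; F-p->F; F-q->G; G-p->G; G-q->H; H-p->H; H-q->C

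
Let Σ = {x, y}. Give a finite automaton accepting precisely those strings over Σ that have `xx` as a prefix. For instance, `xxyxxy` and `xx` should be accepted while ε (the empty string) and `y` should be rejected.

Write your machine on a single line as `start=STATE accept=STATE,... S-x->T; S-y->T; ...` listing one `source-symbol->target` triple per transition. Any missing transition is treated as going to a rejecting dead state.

Check the first 2 symbols one by one: A through B record how many have matched `xx` so far; any wrong symbol goes to the dead state D. After all 2 match we enter the accepting sink C.
A 4-state machine:
       x  y 
>  A   B  D 
   B   C  D 
 * C   C  C 
   D   D  D 
(> = start, * = accepting)

start=A; accept=C; A-x->B; A-y->D; B-x->C; B-y->D; C-x->C; C-y->C; D-x->D; D-y->D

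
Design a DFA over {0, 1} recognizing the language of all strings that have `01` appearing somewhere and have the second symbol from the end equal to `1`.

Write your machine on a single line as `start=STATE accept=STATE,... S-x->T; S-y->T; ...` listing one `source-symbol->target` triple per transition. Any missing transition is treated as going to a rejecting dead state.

Build one automaton per condition and run them in lockstep. One (3 states) tracks whether and how much of `01` has been seen; the other (7 states) tracks the last 2 symbols read. Each combined state is a pair, one component from each; accept when both components accept.
A 10-state machine:
        0   1  
>  s0   s1  s2 
   s1   s3  s4 
   s2   s5  s6 
   s3   s3  s4 
   s4   s7  s8 
   s5   s3  s4 
   s6   s5  s6 
 * s7   s9  s4 
 * s8   s7  s8 
   s9   s9  s4 
(> = start, * = accepting)

start=s0; accept=s7,s8; s0-0->s1; s0-1->s2; s1-0->s3; s1-1->s4; s2-0->s5; s2-1->s6; s3-0->s3; s3-1->s4; s4-0->s7; s4-1->s8; s5-0->s3; s5-1->s4; s6-0->s5; s6-1->s6; s7-0->s9; s7-1->s4; s8-0->s7; s8-1->s8; s9-0->s9; s9-1->s4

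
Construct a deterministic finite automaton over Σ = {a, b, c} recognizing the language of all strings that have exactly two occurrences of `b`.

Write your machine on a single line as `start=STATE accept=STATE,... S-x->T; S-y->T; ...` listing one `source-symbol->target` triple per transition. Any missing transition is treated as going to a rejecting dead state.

Only the number of `b`s matters, and only up to 3. Make a chain S0 → S1 → S2 → S3 advanced by each `b` (with S3 absorbing); every other symbol self-loops. The accepting set is {S2}.
4 states suffice.
        a   b   c  
>  S0   S0  S1  S0 
   S1   S1  S2  S1 
 * S2   S2  S3  S2 
   S3   S3  S3  S3 
(> = start, * = accepting)

start=S0; accept=S2; S0-a->S0; S0-b->S1; S0-c->S0; S1-a->S1; S1-b->S2; S1-c->S1; S2-a->S2; S2-b->S3; S2-c->S2; S3-a->S3; S3-b->S3; S3-c->S3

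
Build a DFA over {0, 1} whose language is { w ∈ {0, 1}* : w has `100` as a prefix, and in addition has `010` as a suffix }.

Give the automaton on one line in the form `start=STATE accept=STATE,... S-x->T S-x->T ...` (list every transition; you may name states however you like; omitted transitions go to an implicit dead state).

start=S0 accept=S6 S0-0->S1 S0-1->S2 S1-0->S1 S1-1->S1 S2-0->S3 S2-1->S1 S3-0->S4 S3-1->S1 S4-0->S4 S4-1->S5 S5-0->S6 S5-1->S7 S6-0->S4 S6-1->S5 S7-0->S4 S7-1->S7

Handle the two conditions separately and then intersect. The first has 5 states tracking whether the input so far still matches the prefix `100`; the second has 4 states tracking how much of the suffix `010` has currently been matched. A product state is a pair (one from each), accepting exactly when both do. Minimizing collapses redundant product states.
        0   1  
>  S0   S1  S2 
   S1   S1  S1 
   S2   S3  S1 
   S3   S4  S1 
   S4   S4  S5 
   S5   S6  S7 
 * S6   S4  S5 
   S7   S4  S7 
(> = start, * = accepting)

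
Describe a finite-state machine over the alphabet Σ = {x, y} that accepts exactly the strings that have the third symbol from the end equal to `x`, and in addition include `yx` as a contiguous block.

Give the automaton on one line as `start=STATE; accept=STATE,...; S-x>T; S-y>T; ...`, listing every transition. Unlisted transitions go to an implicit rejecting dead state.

Run two small machines in parallel and take their product. The first has 15 states tracking the last 3 symbols read; the second has 3 states tracking whether and how much of `yx` has been seen. A product state is a pair (one from each), accepting exactly when both do.
19 states suffice.
       x  y 
>  A   B  C 
   B   D  E 
   C   F  G 
   D   H  I 
   E   J  K 
   F   L  M 
   G   N  O 
   H   H  I 
   I   J  K 
 * J   L  M 
   K   N  O 
   L   P  Q 
   M   J  R 
   N   L  M 
   O   N  O 
 * P   P  Q 
 * Q   J  R 
 * R   N  S 
   S   N  S 
(> = start, * = accepting)

start=A; accept=J,P,Q,R; A-x>B; A-y>C; B-x>D; B-y>E; C-x>F; C-y>G; D-x>H; D-y>I; E-x>J; E-y>K; F-x>L; F-y>M; G-x>N; G-y>O; H-x>H; H-y>I; I-x>J; I-y>K; J-x>L; J-y>M; K-x>N; K-y>O; L-x>P; L-y>Q; M-x>J; M-y>R; N-x>L; N-y>M; O-x>N; O-y>O; P-x>P; P-y>Q; Q-x>J; Q-y>R; R-x>N; R-y>S; S-x>N; S-y>S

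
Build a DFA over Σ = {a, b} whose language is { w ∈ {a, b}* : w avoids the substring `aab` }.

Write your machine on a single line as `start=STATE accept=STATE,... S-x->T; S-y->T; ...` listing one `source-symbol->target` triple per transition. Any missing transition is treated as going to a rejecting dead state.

This is the complement of 'contains `aab`'. Use the same substring-matching states — S0 through S3 holding how much of `aab` has just been matched — but flip the accepting set: everything except the trap S3 accepts.
A 4-state machine:
        a   b  
>* S0   S1  S0 
 * S1   S2  S0 
 * S2   S2  S3 
   S3   S3  S3 
(> = start, * = accepting)

start=S0; accept=S0,S1,S2; S0-a->S1; S0-b->S0; S1-a->S2; S1-b->S0; S2-a->S2; S2-b->S3; S3-a->S3; S3-b->S3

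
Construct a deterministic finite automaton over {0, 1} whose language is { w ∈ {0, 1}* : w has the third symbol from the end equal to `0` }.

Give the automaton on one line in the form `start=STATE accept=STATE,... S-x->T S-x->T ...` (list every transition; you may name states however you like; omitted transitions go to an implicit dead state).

start=A accept=H,I,J,K A-0->B A-1->C B-0->D B-1->E C-0->F C-1->G D-0->H D-1->I E-0->J E-1->K F-0->L F-1->M G-0->N G-1->O H-0->H H-1->I I-0->J I-1->K J-0->L J-1->M K-0->N K-1->O L-0->H L-1->I M-0->J M-1->K N-0->L N-1->M O-0->N O-1->O

Because acceptance depends on a position counted from the end, the machine has to buffer the most recent 3 symbols. Make each state the string of the last up-to-3 symbols read; on input `x` shift the window left and append `x`. Accept when the buffered window has length 3 and begins with `0`.
With 15 states:
       0  1 
>  A   B  C 
   B   D  E 
   C   F  G 
   D   H  I 
   E   J  K 
   F   L  M 
   G   N  O 
 * H   H  I 
 * I   J  K 
 * J   L  M 
 * K   N  O 
   L   H  I 
   M   J  K 
   N   L  M 
   O   N  O 
(> = start, * = accepting)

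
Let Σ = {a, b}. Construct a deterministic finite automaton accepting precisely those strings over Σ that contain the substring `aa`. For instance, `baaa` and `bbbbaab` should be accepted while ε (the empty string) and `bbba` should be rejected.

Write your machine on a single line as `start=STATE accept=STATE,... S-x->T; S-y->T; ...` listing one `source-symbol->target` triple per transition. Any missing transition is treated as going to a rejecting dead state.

start=S0; accept=S2; S0-a->S1; S0-b->S0; S1-a->S2; S1-b->S0; S2-a->S2; S2-b->S2

States S0..S1 record the length of the longest prefix of `aa` that matches the current input suffix. Reaching S2 means `aa` has been seen, and we stay there forever. Accept from S2.
        a   b  
>  S0   S1  S0 
   S1   S2  S0 
 * S2   S2  S2 
(> = start, * = accepting)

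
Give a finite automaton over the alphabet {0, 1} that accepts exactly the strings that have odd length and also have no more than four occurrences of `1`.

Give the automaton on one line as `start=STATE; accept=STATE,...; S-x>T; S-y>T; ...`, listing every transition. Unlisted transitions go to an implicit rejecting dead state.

Handle the two conditions separately and then intersect. One (2 states) tracks the input length modulo 2; the other (6 states) tracks the count of `1`s, saturating at 5. Each combined state is a pair, one component from each; accept when both components accept.
A 12-state machine:
          0    1  
>  s0     s1   s2 
 * s1     s0   s3 
 * s2     s3   s4 
   s3     s2   s5 
   s4     s5   s6 
 * s5     s4   s7 
 * s6     s7   s8 
   s7     s6   s9 
   s8     s9  s10 
 * s9     s8  s11 
   s10   s11  s11 
   s11   s10  s10 
(> = start, * = accepting)

start=s0; accept=s1,s2,s5,s6,s9; s0-0>s1; s0-1>s2; s1-0>s0; s1-1>s3; s2-0>s3; s2-1>s4; s3-0>s2; s3-1>s5; s4-0>s5; s4-1>s6; s5-0>s4; s5-1>s7; s6-0>s7; s6-1>s8; s7-0>s6; s7-1>s9; s8-0>s9; s8-1>s10; s9-0>s8; s9-1>s11; s10-0>s11; s10-1>s11; s11-0>s10; s11-1>s10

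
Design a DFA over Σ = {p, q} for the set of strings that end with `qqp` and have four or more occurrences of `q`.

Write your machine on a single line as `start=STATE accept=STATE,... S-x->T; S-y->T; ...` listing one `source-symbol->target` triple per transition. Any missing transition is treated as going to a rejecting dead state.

start=A; accept=F; A-p->A; A-q->B; B-p->B; B-q->C; C-p->C; C-q->D; D-p->C; D-q->E; E-p->F; E-q->E; F-p->C; F-q->D

Build one automaton per condition and run them in lockstep. The first has 4 states tracking how much of the suffix `qqp` has currently been matched; the second has 6 states tracking the count of `q`s, saturating at 5. A product state is a pair (one from each), accepting exactly when both do. Minimizing collapses redundant product states.
       p  q 
>  A   A  B 
   B   B  C 
   C   C  D 
   D   C  E 
   E   F  E 
 * F   C  D 
(> = start, * = accepting)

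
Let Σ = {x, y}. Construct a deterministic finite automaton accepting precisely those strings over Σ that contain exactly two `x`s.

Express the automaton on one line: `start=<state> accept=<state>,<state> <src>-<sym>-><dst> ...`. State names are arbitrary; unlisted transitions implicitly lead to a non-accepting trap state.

Only the number of `x`s matters, and only up to 3. Make a chain s0 → s1 → s2 → s3 advanced by each `x` (with s3 absorbing); every other symbol self-loops. The accepting set is {s2}.
A 4-state machine:
        x   y  
>  s0   s1  s0 
   s1   s2  s1 
 * s2   s3  s2 
   s3   s3  s3 
(> = start, * = accepting)

start=s0 accept=s2 s0-x->s1 s0-y->s0 s1-x->s2 s1-y->s1 s2-x->s3 s2-y->s2 s3-x->s3 s3-y->s3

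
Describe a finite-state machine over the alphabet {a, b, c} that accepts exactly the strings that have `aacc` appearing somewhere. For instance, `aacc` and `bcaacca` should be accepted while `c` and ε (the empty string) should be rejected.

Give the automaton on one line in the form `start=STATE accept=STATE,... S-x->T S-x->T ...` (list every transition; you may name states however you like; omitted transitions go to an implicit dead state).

start=q0 accept=q4 q0-a->q1 q0-b->q0 q0-c->q0 q1-a->q2 q1-b->q0 q1-c->q0 q2-a->q2 q2-b->q0 q2-c->q3 q3-a->q1 q3-b->q0 q3-c->q4 q4-a->q4 q4-b->q4 q4-c->q4

Track how much of `aacc` has been matched so far: state q0 is no progress, q4 is the absorbing accept state reached once `aacc` has occurred. Intermediate states record partial matches; on a mismatch, fall back to the longest reusable overlap.
5 states suffice.
        a   b   c  
>  q0   q1  q0  q0 
   q1   q2  q0  q0 
   q2   q2  q0  q3 
   q3   q1  q0  q4 
 * q4   q4  q4  q4 
(> = start, * = accepting)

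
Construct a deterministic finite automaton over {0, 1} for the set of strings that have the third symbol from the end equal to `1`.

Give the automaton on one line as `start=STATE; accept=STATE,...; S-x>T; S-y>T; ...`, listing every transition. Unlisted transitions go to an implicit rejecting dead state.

start=S0; accept=S11,S12,S13,S14; S0-0>S1; S0-1>S2; S1-0>S3; S1-1>S4; S2-0>S5; S2-1>S6; S3-0>S7; S3-1>S8; S4-0>S9; S4-1>S10; S5-0>S11; S5-1>S12; S6-0>S13; S6-1>S14; S7-0>S7; S7-1>S8; S8-0>S9; S8-1>S10; S9-0>S11; S9-1>S12; S10-0>S13; S10-1>S14; S11-0>S7; S11-1>S8; S12-0>S9; S12-1>S10; S13-0>S11; S13-1>S12; S14-0>S13; S14-1>S14

A DFA must remember the last 3 symbols (since which symbol is third-to-last isn't known until the input ends). Use one state per possible window of the last ≤3 symbols; accept from those whose window starts with `1`.
A 15-state machine:
          0    1  
>  S0     S1   S2 
   S1     S3   S4 
   S2     S5   S6 
   S3     S7   S8 
   S4     S9  S10 
   S5    S11  S12 
   S6    S13  S14 
   S7     S7   S8 
   S8     S9  S10 
   S9    S11  S12 
   S10   S13  S14 
 * S11    S7   S8 
 * S12    S9  S10 
 * S13   S11  S12 
 * S14   S13  S14 
(> = start, * = accepting)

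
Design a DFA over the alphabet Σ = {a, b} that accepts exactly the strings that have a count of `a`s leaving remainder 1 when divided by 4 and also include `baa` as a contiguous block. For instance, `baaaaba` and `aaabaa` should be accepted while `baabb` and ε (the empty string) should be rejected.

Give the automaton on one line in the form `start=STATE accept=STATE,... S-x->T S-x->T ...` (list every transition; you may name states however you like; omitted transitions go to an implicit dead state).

start=s0 accept=s15 s0-a->s1 s0-b->s2 s1-a->s3 s1-b->s4 s2-a->s5 s2-b->s2 s3-a->s6 s3-b->s7 s4-a->s8 s4-b->s4 s5-a->s9 s5-b->s4 s6-a->s0 s6-b->s10 s7-a->s11 s7-b->s7 s8-a->s12 s8-b->s7 s9-a->s12 s9-b->s9 s10-a->s13 s10-b->s10 s11-a->s14 s11-b->s10 s12-a->s14 s12-b->s12 s13-a->s15 s13-b->s2 s14-a->s15 s14-b->s14 s15-a->s9 s15-b->s15

Run two small machines in parallel and take their product. One (4 states) tracks the count of `a`s modulo 4; the other (4 states) tracks whether and how much of `baa` has been seen. Each combined state is a pair, one component from each; accept when both components accept.
          a    b  
>  s0     s1   s2 
   s1     s3   s4 
   s2     s5   s2 
   s3     s6   s7 
   s4     s8   s4 
   s5     s9   s4 
   s6     s0  s10 
   s7    s11   s7 
   s8    s12   s7 
   s9    s12   s9 
   s10   s13  s10 
   s11   s14  s10 
   s12   s14  s12 
   s13   s15   s2 
   s14   s15  s14 
 * s15    s9  s15 
(> = start, * = accepting)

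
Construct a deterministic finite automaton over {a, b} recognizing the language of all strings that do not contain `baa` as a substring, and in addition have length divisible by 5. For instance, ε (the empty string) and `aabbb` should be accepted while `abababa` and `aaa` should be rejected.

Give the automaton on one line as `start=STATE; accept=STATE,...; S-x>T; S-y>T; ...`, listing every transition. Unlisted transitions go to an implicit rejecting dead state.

Build one automaton per condition and run them in lockstep. The first has 4 states tracking partial matches of the forbidden pattern `baa`; the second has 5 states tracking the input length modulo 5. A product state is a pair (one from each), accepting exactly when both do.
20 states suffice.
          a    b  
>* q0     q1   q2 
   q1     q3   q4 
   q2     q5   q4 
   q3     q6   q7 
   q4     q8   q7 
   q5     q9   q7 
   q6    q10  q11 
   q7    q12  q11 
   q8    q13  q11 
   q9    q13  q13 
   q10    q0  q14 
   q11   q15  q14 
   q12   q16  q14 
   q13   q16  q16 
 * q14   q17   q2 
 * q15   q18   q2 
   q16   q18  q18 
   q17   q19   q4 
   q18   q19  q19 
   q19    q9   q9 
(> = start, * = accepting)

start=q0; accept=q0,q14,q15; q0-a>q1; q0-b>q2; q1-a>q3; q1-b>q4; q2-a>q5; q2-b>q4; q3-a>q6; q3-b>q7; q4-a>q8; q4-b>q7; q5-a>q9; q5-b>q7; q6-a>q10; q6-b>q11; q7-a>q12; q7-b>q11; q8-a>q13; q8-b>q11; q9-a>q13; q9-b>q13; q10-a>q0; q10-b>q14; q11-a>q15; q11-b>q14; q12-a>q16; q12-b>q14; q13-a>q16; q13-b>q16; q14-a>q17; q14-b>q2; q15-a>q18; q15-b>q2; q16-a>q18; q16-b>q18; q17-a>q19; q17-b>q4; q18-a>q19; q18-b>q19; q19-a>q9; q19-b>q9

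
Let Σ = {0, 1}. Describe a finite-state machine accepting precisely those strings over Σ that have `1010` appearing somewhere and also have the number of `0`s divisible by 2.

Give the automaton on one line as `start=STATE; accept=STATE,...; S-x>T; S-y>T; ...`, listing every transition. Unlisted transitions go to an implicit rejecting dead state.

Run two small machines in parallel and take their product. One (5 states) tracks whether and how much of `1010` has been seen; the other (2 states) tracks the count of `0`s modulo 2. Each combined state is a pair, one component from each; accept when both components accept.
        0   1  
>  s0   s1  s2 
   s1   s0  s3 
   s2   s4  s2 
   s3   s5  s3 
   s4   s0  s6 
   s5   s1  s7 
   s6   s8  s3 
   s7   s9  s2 
 * s8   s9  s8 
   s9   s8  s9 
(> = start, * = accepting)

start=s0; accept=s8; s0-0>s1; s0-1>s2; s1-0>s0; s1-1>s3; s2-0>s4; s2-1>s2; s3-0>s5; s3-1>s3; s4-0>s0; s4-1>s6; s5-0>s1; s5-1>s7; s6-0>s8; s6-1>s3; s7-0>s9; s7-1>s2; s8-0>s9; s8-1>s8; s9-0>s8; s9-1>s9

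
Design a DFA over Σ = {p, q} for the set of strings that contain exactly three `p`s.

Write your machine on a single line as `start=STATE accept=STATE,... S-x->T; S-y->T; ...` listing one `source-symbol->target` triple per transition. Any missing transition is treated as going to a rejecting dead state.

Count `p`s, saturating at 4: states s0 through s3 mean 0 through 3 `p`s seen; s4 means more than 3. Each `p` increments (capped at s4); other symbols loop. Accept from {s3}.
5 states suffice.
        p   q  
>  s0   s1  s0 
   s1   s2  s1 
   s2   s3  s2 
 * s3   s4  s3 
   s4   s4  s4 
(> = start, * = accepting)

start=s0; accept=s3; s0-p->s1; s0-q->s0; s1-p->s2; s1-q->s1; s2-p->s3; s2-q->s2; s3-p->s4; s3-q->s3; s4-p->s4; s4-q->s4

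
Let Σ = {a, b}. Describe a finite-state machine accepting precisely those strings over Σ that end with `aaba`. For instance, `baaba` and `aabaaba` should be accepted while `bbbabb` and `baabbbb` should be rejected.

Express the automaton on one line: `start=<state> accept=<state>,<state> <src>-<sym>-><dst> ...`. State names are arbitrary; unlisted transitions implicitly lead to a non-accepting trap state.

start=q0 accept=q4 q0-a->q1 q0-b->q0 q1-a->q2 q1-b->q0 q2-a->q2 q2-b->q3 q3-a->q4 q3-b->q0 q4-a->q2 q4-b->q0

Remember how much of `aaba` the current input suffix matches. State q0 means no match yet; q1 means the last symbol is `a`; q2 means the last 2 symbols are `aa`; q3 means the last 3 symbols are `aab`; q4 means the last 4 symbols are `aaba`. Only q4 accepts. On a mismatch, fall back to the longest proper suffix that is still a prefix of `aaba`.
5 states suffice.
        a   b  
>  q0   q1  q0 
   q1   q2  q0 
   q2   q2  q3 
   q3   q4  q0 
 * q4   q2  q0 
(> = start, * = accepting)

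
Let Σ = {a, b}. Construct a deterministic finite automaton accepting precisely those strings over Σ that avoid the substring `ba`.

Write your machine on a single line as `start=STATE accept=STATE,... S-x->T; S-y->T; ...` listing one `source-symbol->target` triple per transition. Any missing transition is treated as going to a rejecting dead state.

start=s0; accept=s0,s1; s0-a->s0; s0-b->s1; s1-a->s2; s1-b->s1; s2-a->s2; s2-b->s2

Track partial matches of the forbidden pattern `ba`. State s2 is a dead state reached once `ba` has occurred; every other state accepts. s0 means no part of `ba` is currently matched.
A 3-state machine:
        a   b  
>* s0   s0  s1 
 * s1   s2  s1 
   s2   s2  s2 
(> = start, * = accepting)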